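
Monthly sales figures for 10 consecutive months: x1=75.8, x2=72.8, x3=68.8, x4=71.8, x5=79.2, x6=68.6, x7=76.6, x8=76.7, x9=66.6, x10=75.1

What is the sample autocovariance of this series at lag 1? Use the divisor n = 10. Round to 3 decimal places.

Mean x̄ = (75.8 + 72.8 + 68.8 + 71.8 + 79.2 + 68.6 + 76.6 + 76.7 + 66.6 + 75.1)/10 = 73.2000
Σ_{t=1}^{9}(x_t−x̄)(x_{t+1}−x̄) = -68.5000
γ_1 = -68.5000 / 10 = -6.850

-6.850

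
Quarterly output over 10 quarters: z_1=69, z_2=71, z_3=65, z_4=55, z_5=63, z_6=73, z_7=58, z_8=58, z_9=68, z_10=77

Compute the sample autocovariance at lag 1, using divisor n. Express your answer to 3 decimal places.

4.181

Mean z̄ = (69 + 71 + 65 + 55 + 63 + 73 + 58 + 58 + 68 + 77)/10 = 65.7000
Σ_{t=1}^{9}(z_t−z̄)(z_{t+1}−z̄) = 41.8100
γ_1 = 41.8100 / 10 = 4.181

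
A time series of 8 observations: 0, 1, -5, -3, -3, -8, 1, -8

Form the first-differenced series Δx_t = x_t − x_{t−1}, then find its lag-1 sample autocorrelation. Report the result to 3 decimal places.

First differences Δx: 1, -6, 2, 0, -5, 9, -9
Mean of differences = -1.1429
Numerator Σ(Δx_t−Δx̄)(Δx_{t+1}−Δx̄) = -145.3061
Denominator Σ(Δx_t−Δx̄)² = 218.8571
r_1(Δx) = -145.3061 / 218.8571 = -0.664

-0.664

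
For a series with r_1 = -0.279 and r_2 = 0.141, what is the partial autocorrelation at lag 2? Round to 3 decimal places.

0.068

φ_{22} = (r_2 − r_1²) / (1 − r_1²)
r_1² = (-0.279)² = 0.077841
Numerator = 0.141 − 0.0778 = 0.0632; denominator = 1 − 0.0778 = 0.9222
φ_{22} = 0.0632 / 0.9222 = 0.068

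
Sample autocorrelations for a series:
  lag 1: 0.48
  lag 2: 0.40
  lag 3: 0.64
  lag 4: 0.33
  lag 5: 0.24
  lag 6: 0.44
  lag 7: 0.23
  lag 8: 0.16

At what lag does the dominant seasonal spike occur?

3

The largest autocorrelation is r_3 = 0.64; the remaining lags stay at or below 0.48. The elevated value at lag 1 (0.48), dropping to 0.40 at lag 2, reflects decaying short-term dependence rather than seasonality.
The dominant spike at lag 3 indicates a seasonal period of 3.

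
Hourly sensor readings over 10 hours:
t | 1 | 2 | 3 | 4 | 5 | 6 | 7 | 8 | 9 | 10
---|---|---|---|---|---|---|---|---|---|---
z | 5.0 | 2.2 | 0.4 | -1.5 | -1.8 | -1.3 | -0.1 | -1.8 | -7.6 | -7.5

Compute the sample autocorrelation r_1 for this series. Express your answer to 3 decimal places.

0.514

Mean z̄ = (5.0 + 2.2 + 0.4 − 1.5 − 1.8 − 1.3 − 0.1 − 1.8 − 7.6 − 7.5)/10 = -1.4000
Numerator Σ_{t=1}^{9}(z_t−z̄)(z_{t+1}−z̄) = 69.2500
Denominator Σ(z_t−z̄)² = 134.8400
r_1 = 69.2500 / 134.8400 = 0.514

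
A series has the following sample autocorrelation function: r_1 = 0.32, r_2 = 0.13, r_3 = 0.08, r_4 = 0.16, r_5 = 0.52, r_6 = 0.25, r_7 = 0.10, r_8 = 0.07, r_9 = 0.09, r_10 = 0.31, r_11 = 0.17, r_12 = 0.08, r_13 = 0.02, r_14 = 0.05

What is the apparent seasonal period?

The largest autocorrelation is r_5 = 0.52; the remaining lags stay at or below 0.32. The elevated value at lag 1 (0.32), dropping to 0.13 at lag 2, reflects decaying short-term dependence rather than seasonality.
The dominant spike at lag 5 indicates a seasonal period of 5.

5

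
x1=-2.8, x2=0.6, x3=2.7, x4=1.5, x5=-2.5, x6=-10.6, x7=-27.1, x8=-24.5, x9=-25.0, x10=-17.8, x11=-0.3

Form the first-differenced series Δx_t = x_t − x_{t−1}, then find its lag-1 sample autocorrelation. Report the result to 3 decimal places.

0.351

First differences Δx: 3.4, 2.1, -1.2, -4.0, -8.1, -16.5, 2.6, -0.5, 7.2, 17.5
Mean of differences = 0.2500
Numerator Σ(Δx_t−Δx̄)(Δx_{t+1}−Δx̄) = 258.2075
Denominator Σ(Δx_t−Δx̄)² = 735.7450
r_1(Δx) = 258.2075 / 735.7450 = 0.351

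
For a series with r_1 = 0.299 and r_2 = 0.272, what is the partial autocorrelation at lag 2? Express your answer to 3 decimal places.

φ_{22} = (r_2 − r_1²) / (1 − r_1²)
r_1² = (0.299)² = 0.089401
Numerator = 0.272 − 0.0894 = 0.1826; denominator = 1 − 0.0894 = 0.9106
φ_{22} = 0.1826 / 0.9106 = 0.201

0.201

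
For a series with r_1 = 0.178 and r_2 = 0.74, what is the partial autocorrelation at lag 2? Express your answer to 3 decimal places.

0.731

φ_{22} = (r_2 − r_1²) / (1 − r_1²)
r_1² = (0.178)² = 0.031684
Numerator = 0.74 − 0.0317 = 0.7083; denominator = 1 − 0.0317 = 0.9683
φ_{22} = 0.7083 / 0.9683 = 0.731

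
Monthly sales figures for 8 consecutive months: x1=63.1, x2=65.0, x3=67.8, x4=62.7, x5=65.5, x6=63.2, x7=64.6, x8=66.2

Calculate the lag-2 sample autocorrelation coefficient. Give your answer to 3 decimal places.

-0.114

Mean x̄ = (63.1 + 65.0 + 67.8 + 62.7 + 65.5 + 63.2 + 64.6 + 66.2)/8 = 64.7625
Deviations from mean: -1.6625, 0.2375, 3.0375, -2.0625, 0.7375, -1.5625, -0.1625, 1.4375
Σ(x_t−x̄)(x_{t+2}−x̄) = (-5.0498) + (-0.4898) + (2.2402) + (3.2227) + (-0.1198) + (-2.2461) = -2.4428
Denominator Σ(x_t−x̄)² = 21.3788
r_2 = -2.4428 / 21.3788 = -0.114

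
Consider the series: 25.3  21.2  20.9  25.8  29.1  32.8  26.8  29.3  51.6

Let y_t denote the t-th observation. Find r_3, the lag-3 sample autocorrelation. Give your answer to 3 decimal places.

Mean ȳ = (25.3 + 21.2 + 20.9 + 25.8 + 29.1 + 32.8 + 26.8 + 29.3 + 51.6)/9 = 29.2000
Σ(y_t−ȳ)(y_{t+3}−ȳ) = (13.2600) + (0.8000) + (-29.8800) + (8.1600) + (-0.0100) + (80.6400) = 72.9700
Denominator Σ(y_t−ȳ)² = 680.1600
r_3 = 72.9700 / 680.1600 = 0.107

0.107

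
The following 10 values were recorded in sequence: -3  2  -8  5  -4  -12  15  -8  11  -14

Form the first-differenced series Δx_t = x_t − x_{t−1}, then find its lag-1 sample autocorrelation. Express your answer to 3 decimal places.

-0.736

First differences Δx: 5, -10, 13, -9, -8, 27, -23, 19, -25
Mean of differences = -1.2222
Numerator Σ(Δx_t−Δx̄)(Δx_{t+1}−Δx̄) = -1964.4938
Denominator Σ(Δx_t−Δx̄)² = 2669.5556
r_1(Δx) = -1964.4938 / 2669.5556 = -0.736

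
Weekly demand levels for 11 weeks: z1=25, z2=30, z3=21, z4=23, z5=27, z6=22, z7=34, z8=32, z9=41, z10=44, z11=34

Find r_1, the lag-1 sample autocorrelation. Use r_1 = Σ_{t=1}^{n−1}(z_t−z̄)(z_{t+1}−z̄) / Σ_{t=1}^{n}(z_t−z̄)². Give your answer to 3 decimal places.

Mean z̄ = (25 + 30 + 21 + 23 + 27 + 22 + 34 + 32 + 41 + 44 + 34)/11 = 30.2727
Numerator Σ_{t=1}^{10}(z_t−z̄)(z_{t+1}−z̄) = 314.8347
Denominator Σ(z_t−z̄)² = 580.1818
r_1 = 314.8347 / 580.1818 = 0.543

0.543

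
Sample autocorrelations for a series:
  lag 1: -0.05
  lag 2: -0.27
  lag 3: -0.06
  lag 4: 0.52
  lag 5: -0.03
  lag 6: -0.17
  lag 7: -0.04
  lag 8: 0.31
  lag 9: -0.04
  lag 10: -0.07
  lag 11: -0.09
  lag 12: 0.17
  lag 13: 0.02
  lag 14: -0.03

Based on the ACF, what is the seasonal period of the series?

The largest autocorrelation is r_4 = 0.52, with weaker echoes at lags 8 (0.31) and 12 (0.17); the remaining lags stay at or below 0.02.
The dominant spike at lag 4 indicates a seasonal period of 4.

4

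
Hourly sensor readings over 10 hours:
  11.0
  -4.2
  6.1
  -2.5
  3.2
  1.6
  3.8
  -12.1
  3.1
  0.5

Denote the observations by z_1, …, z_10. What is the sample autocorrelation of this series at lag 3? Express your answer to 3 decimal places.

Mean z̄ = (11.0 − 4.2 + 6.1 − 2.5 + 3.2 + 1.6 + 3.8 − 12.1 + 3.1 + 0.5)/10 = 1.0500
Numerator Σ_{t=1}^{7}(z_t−z̄)(z_{t+3}−z̄) = -82.2525
Denominator Σ(z_t−z̄)² = 354.5850
r_3 = -82.2525 / 354.5850 = -0.232

-0.232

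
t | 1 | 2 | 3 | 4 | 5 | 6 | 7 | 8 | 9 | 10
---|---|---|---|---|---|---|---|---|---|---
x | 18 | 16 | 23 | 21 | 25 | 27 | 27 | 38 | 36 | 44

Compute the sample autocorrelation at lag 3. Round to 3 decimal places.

Mean x̄ = (18 + 16 + 23 + 21 + 25 + 27 + 27 + 38 + 36 + 44)/10 = 27.5000
Σ(x_t−x̄)(x_{t+3}−x̄) = (61.7500) + (28.7500) + (2.2500) + (3.2500) + (-26.2500) + (-4.2500) + (-8.2500) = 57.2500
Denominator Σ(x_t−x̄)² = 746.5000
r_3 = 57.2500 / 746.5000 = 0.077

0.077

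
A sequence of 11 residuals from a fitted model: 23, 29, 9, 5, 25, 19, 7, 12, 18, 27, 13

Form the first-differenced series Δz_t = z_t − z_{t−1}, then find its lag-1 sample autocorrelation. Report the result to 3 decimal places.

First differences Δz: 6, -20, -4, 20, -6, -12, 5, 6, 9, -14
Mean of differences = -1.0000
Numerator Σ(Δz_t−Δz̄)(Δz_{t+1}−Δz̄) = -273.0000
Denominator Σ(Δz_t−Δz̄)² = 1360.0000
r_1(Δz) = -273.0000 / 1360.0000 = -0.201

-0.201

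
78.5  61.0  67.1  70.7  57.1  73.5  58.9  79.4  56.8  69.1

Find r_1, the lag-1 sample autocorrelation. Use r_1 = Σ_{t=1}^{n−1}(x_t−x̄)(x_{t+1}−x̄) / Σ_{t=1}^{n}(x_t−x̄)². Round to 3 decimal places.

-0.722

Mean x̄ = (78.5 + 61.0 + 67.1 + 70.7 + 57.1 + 73.5 + 58.9 + 79.4 + 56.8 + 69.1)/10 = 67.2100
Numerator Σ_{t=1}^{9}(x_t−x̄)(x_{t+1}−x̄) = -468.8291
Denominator Σ(x_t−x̄)² = 649.5890
r_1 = -468.8291 / 649.5890 = -0.722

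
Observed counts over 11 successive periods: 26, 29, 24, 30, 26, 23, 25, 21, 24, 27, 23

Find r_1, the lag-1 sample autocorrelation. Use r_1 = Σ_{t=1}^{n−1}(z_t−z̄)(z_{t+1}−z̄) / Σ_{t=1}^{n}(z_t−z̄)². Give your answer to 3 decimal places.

-0.072

Mean z̄ = (26 + 29 + 24 + 30 + 26 + 23 + 25 + 21 + 24 + 27 + 23)/11 = 25.2727
Numerator Σ_{t=1}^{10}(z_t−z̄)(z_{t+1}−z̄) = -5.1653
Denominator Σ(z_t−z̄)² = 72.1818
r_1 = -5.1653 / 72.1818 = -0.072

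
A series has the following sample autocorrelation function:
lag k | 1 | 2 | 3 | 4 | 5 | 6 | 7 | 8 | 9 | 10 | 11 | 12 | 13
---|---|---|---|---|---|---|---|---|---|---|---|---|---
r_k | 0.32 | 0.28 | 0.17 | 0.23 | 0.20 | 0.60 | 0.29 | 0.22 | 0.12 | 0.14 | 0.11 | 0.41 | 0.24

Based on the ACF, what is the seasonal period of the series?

The largest autocorrelation is r_6 = 0.60, with a weaker echo at lag 12 (0.41); the remaining lags stay at or below 0.32. The elevated value at lag 1 (0.32), dropping to 0.28 at lag 2, reflects decaying short-term dependence rather than seasonality.
The dominant spike at lag 6 indicates a seasonal period of 6.

6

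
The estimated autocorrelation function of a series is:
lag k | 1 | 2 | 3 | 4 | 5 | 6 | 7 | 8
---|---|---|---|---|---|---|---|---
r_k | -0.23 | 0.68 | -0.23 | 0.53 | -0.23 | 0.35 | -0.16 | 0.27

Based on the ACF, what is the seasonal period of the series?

The largest autocorrelation is r_2 = 0.68, with weaker echoes at lags 4 (0.53), 6 (0.35) and 8 (0.27); the remaining lags stay at or below -0.16.
The dominant spike at lag 2 indicates a seasonal period of 2.

2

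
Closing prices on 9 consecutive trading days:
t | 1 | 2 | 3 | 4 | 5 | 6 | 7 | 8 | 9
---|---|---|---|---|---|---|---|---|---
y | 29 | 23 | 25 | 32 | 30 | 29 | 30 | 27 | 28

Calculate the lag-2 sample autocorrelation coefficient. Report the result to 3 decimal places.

Mean ȳ = (29 + 23 + 25 + 32 + 30 + 29 + 30 + 27 + 28)/9 = 28.1111
Numerator Σ_{t=1}^{7}(y_t−ȳ)(y_{t+2}−ȳ) = -22.6914
Denominator Σ(y_t−ȳ)² = 60.8889
r_2 = -22.6914 / 60.8889 = -0.373

-0.373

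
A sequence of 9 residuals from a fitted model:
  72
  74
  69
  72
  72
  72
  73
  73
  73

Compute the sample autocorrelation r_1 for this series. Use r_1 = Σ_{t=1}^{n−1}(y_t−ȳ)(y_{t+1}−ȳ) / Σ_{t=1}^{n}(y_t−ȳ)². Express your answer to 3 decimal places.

Mean ȳ = (72 + 74 + 69 + 72 + 72 + 72 + 73 + 73 + 73)/9 = 72.2222
Numerator Σ_{t=1}^{8}(y_t−ȳ)(y_{t+1}−ȳ) = -4.2716
Denominator Σ(y_t−ȳ)² = 15.5556
r_1 = -4.2716 / 15.5556 = -0.275

-0.275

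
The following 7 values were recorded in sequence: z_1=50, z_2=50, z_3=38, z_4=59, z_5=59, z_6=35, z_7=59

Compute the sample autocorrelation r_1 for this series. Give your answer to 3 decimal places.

Mean z̄ = (50 + 50 + 38 + 59 + 59 + 35 + 59)/7 = 50.0000
Deviations from mean: 0.0000, 0.0000, -12.0000, 9.0000, 9.0000, -15.0000, 9.0000
Σ(z_t−z̄)(z_{t+1}−z̄) = (0.0000) + (0.0000) + (-108.0000) + (81.0000) + (-135.0000) + (-135.0000) = -297.0000
Denominator Σ(z_t−z̄)² = 612.0000
r_1 = -297.0000 / 612.0000 = -0.485

-0.485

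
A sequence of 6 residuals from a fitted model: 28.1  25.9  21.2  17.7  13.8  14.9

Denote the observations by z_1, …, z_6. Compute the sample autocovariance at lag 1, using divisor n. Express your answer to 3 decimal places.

16.382

Mean z̄ = (28.1 + 25.9 + 21.2 + 17.7 + 13.8 + 14.9)/6 = 20.2667
Deviations: 7.8333, 5.6333, 0.9333, -2.5667, -6.4667, -5.3667
Σ_{t=1}^{5}(z_t−z̄)(z_{t+1}−z̄) = 98.2922
γ_1 = 98.2922 / 6 = 16.382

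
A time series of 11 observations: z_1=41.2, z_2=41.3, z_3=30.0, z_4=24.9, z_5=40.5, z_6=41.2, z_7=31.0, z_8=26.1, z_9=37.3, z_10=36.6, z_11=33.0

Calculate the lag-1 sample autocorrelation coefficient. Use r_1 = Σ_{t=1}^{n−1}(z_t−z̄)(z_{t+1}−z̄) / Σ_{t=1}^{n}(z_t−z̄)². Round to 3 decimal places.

Mean z̄ = (41.2 + 41.3 + 30.0 + 24.9 + 40.5 + 41.2 + 31.0 + 26.1 + 37.3 + 36.6 + 33.0)/11 = 34.8273
Numerator Σ_{t=1}^{10}(z_t−z̄)(z_{t+1}−z̄) = 26.3365
Denominator Σ(z_t−z̄)² = 380.5618
r_1 = 26.3365 / 380.5618 = 0.069

0.069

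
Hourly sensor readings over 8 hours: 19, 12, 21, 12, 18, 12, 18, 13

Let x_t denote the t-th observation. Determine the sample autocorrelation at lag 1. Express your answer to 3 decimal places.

Mean x̄ = (19 + 12 + 21 + 12 + 18 + 12 + 18 + 13)/8 = 15.6250
Deviations from mean: 3.3750, -3.6250, 5.3750, -3.6250, 2.3750, -3.6250, 2.3750, -2.6250
Σ(x_t−x̄)(x_{t+1}−x̄) = (-12.2344) + (-19.4844) + (-19.4844) + (-8.6094) + (-8.6094) + (-8.6094) + (-6.2344) = -83.2656
Denominator Σ(x_t−x̄)² = 97.8750
r_1 = -83.2656 / 97.8750 = -0.851

-0.851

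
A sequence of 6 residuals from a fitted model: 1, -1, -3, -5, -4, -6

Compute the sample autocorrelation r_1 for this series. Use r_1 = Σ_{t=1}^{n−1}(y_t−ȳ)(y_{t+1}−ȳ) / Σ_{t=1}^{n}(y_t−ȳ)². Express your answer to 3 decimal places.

0.382

Mean ȳ = (1 − 1 − 3 − 5 − 4 − 6)/6 = -3.0000
Σ(y_t−ȳ)(y_{t+1}−ȳ) = (8.0000) + (0.0000) + (0.0000) + (2.0000) + (3.0000) = 13.0000
Denominator Σ(y_t−ȳ)² = 34.0000
r_1 = 13.0000 / 34.0000 = 0.382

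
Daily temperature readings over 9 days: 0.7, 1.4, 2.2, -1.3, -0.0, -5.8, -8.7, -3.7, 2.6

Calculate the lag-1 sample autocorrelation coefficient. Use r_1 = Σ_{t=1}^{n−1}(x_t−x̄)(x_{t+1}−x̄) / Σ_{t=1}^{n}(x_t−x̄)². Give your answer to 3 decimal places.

0.413

Mean x̄ = (0.7 + 1.4 + 2.2 − 1.3 − 0.0 − 5.8 − 8.7 − 3.7 + 2.6)/9 = -1.4000
Numerator Σ_{t=1}^{8}(x_t−x̄)(x_{t+1}−x̄) = 50.0100
Denominator Σ(x_t−x̄)² = 121.1200
r_1 = 50.0100 / 121.1200 = 0.413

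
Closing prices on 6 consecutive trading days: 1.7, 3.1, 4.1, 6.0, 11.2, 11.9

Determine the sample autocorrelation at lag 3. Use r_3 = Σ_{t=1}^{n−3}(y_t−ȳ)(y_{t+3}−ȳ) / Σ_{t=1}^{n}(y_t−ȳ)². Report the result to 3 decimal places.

Mean ȳ = (1.7 + 3.1 + 4.1 + 6.0 + 11.2 + 11.9)/6 = 6.3333
Deviations from mean: -4.6333, -3.2333, -2.2333, -0.3333, 4.8667, 5.5667
Numerator Σ_{t=1}^{3}(y_t−ȳ)(y_{t+3}−ȳ) = -26.6233
Denominator Σ(y_t−ȳ)² = 91.6933
r_3 = -26.6233 / 91.6933 = -0.290

-0.290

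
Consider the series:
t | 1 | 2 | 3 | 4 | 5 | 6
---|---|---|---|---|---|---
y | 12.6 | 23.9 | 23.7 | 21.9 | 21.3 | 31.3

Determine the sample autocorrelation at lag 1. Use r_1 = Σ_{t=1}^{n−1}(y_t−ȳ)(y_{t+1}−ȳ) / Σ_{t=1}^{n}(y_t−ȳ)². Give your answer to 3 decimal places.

-0.126

Mean ȳ = (12.6 + 23.9 + 23.7 + 21.9 + 21.3 + 31.3)/6 = 22.4500
Deviations from mean: -9.8500, 1.4500, 1.2500, -0.5500, -1.1500, 8.8500
Numerator Σ_{t=1}^{5}(y_t−ȳ)(y_{t+1}−ȳ) = -22.7025
Denominator Σ(y_t−ȳ)² = 180.6350
r_1 = -22.7025 / 180.6350 = -0.126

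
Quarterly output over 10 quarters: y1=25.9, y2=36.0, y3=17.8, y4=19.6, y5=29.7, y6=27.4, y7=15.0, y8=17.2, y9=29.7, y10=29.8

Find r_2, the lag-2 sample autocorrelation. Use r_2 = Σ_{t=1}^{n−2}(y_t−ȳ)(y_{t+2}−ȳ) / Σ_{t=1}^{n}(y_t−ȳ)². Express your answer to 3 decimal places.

Mean ȳ = (25.9 + 36.0 + 17.8 + 19.6 + 29.7 + 27.4 + 15.0 + 17.2 + 29.7 + 29.8)/10 = 24.8100
Numerator Σ_{t=1}^{8}(y_t−ȳ)(y_{t+2}−ȳ) = -267.3392
Denominator Σ(y_t−ȳ)² = 436.2690
r_2 = -267.3392 / 436.2690 = -0.613

-0.613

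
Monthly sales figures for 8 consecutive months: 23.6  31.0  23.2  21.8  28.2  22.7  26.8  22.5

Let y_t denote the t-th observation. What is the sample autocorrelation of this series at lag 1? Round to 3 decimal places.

Mean ȳ = (23.6 + 31.0 + 23.2 + 21.8 + 28.2 + 22.7 + 26.8 + 22.5)/8 = 24.9750
Deviations from mean: -1.3750, 6.0250, -1.7750, -3.1750, 3.2250, -2.2750, 1.8250, -2.4750
Σ(y_t−ȳ)(y_{t+1}−ȳ) = (-8.2844) + (-10.6944) + (5.6356) + (-10.2394) + (-7.3369) + (-4.1519) + (-4.5169) = -39.5881
Denominator Σ(y_t−ȳ)² = 76.4550
r_1 = -39.5881 / 76.4550 = -0.518

-0.518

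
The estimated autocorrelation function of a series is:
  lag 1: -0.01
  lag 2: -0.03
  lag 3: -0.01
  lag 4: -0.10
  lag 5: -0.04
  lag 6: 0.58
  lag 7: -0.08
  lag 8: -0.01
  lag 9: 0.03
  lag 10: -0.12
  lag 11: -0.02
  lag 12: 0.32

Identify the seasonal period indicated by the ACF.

6

The largest autocorrelation is r_6 = 0.58, with a weaker echo at lag 12 (0.32); the remaining lags stay at or below 0.03.
The dominant spike at lag 6 indicates a seasonal period of 6.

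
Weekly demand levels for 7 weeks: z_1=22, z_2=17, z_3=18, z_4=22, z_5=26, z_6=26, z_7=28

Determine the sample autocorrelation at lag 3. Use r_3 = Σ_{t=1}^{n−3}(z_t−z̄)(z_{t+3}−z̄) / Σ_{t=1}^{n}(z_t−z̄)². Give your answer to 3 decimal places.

Mean z̄ = (22 + 17 + 18 + 22 + 26 + 26 + 28)/7 = 22.7143
Numerator Σ_{t=1}^{4}(z_t−z̄)(z_{t+3}−z̄) = -37.5306
Denominator Σ(z_t−z̄)² = 105.4286
r_3 = -37.5306 / 105.4286 = -0.356

-0.356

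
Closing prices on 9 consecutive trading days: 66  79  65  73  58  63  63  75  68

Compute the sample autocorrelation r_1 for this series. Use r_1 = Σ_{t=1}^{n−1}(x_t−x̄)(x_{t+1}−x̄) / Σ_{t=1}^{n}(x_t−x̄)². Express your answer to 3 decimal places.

-0.224

Mean x̄ = (66 + 79 + 65 + 73 + 58 + 63 + 63 + 75 + 68)/9 = 67.7778
Numerator Σ_{t=1}^{8}(x_t−x̄)(x_{t+1}−x̄) = -80.0494
Denominator Σ(x_t−x̄)² = 357.5556
r_1 = -80.0494 / 357.5556 = -0.224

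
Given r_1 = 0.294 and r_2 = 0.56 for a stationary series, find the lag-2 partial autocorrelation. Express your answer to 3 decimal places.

φ_{22} = (r_2 − r_1²) / (1 − r_1²)
r_1² = (0.294)² = 0.086436
Numerator = 0.56 − 0.0864 = 0.4736; denominator = 1 − 0.0864 = 0.9136
φ_{22} = 0.4736 / 0.9136 = 0.518

0.518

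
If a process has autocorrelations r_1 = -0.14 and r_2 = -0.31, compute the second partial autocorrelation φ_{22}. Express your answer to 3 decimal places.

φ_{22} = (r_2 − r_1²) / (1 − r_1²)
r_1² = (-0.14)² = 0.0196
Numerator = -0.31 − 0.0196 = -0.3296; denominator = 1 − 0.0196 = 0.9804
φ_{22} = -0.3296 / 0.9804 = -0.336

-0.336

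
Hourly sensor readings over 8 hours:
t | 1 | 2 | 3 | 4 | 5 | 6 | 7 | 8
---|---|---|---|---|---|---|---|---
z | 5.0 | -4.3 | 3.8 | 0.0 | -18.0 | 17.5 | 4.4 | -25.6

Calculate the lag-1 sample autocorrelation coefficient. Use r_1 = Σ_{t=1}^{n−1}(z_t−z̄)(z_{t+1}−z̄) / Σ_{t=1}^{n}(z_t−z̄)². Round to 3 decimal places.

-0.291

Mean z̄ = (5.0 − 4.3 + 3.8 + 0.0 − 18.0 + 17.5 + 4.4 − 25.6)/8 = -2.1500
Numerator Σ_{t=1}^{7}(z_t−z̄)(z_{t+1}−z̄) = -385.7925
Denominator Σ(z_t−z̄)² = 1325.9200
r_1 = -385.7925 / 1325.9200 = -0.291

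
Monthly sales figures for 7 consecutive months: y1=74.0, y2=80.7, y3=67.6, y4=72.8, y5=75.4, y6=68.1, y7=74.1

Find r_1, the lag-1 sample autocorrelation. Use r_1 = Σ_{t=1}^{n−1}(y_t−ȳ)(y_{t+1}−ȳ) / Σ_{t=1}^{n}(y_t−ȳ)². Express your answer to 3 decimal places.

-0.420

Mean ȳ = (74.0 + 80.7 + 67.6 + 72.8 + 75.4 + 68.1 + 74.1)/7 = 73.2429
Deviations from mean: 0.7571, 7.4571, -5.6429, -0.4429, 2.1571, -5.1429, 0.8571
Numerator Σ_{t=1}^{6}(y_t−ȳ)(y_{t+1}−ȳ) = -50.3918
Denominator Σ(y_t−ȳ)² = 120.0571
r_1 = -50.3918 / 120.0571 = -0.420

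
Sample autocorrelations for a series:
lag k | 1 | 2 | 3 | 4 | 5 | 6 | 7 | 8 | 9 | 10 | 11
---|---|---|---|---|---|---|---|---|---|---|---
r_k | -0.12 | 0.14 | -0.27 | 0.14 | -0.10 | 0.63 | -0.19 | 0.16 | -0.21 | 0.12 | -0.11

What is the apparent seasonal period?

6

The largest autocorrelation is r_6 = 0.63; the remaining lags stay at or below 0.16.
The dominant spike at lag 6 indicates a seasonal period of 6.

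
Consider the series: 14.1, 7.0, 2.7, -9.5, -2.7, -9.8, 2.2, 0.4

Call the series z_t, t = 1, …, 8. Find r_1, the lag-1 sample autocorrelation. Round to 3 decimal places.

Mean z̄ = (14.1 + 7.0 + 2.7 − 9.5 − 2.7 − 9.8 + 2.2 + 0.4)/8 = 0.5500
Deviations from mean: 13.5500, 6.4500, 2.1500, -10.0500, -3.2500, -10.3500, 1.6500, -0.1500
Σ(z_t−z̄)(z_{t+1}−z̄) = (87.3975) + (13.8675) + (-21.6075) + (32.6625) + (33.6375) + (-17.0775) + (-0.2475) = 128.6325
Denominator Σ(z_t−z̄)² = 451.2600
r_1 = 128.6325 / 451.2600 = 0.285

0.285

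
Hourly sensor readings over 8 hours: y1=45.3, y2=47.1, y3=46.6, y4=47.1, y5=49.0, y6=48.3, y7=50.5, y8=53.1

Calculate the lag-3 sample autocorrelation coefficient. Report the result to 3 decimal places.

0.081

Mean ȳ = (45.3 + 47.1 + 46.6 + 47.1 + 49.0 + 48.3 + 50.5 + 53.1)/8 = 48.3750
Deviations from mean: -3.0750, -1.2750, -1.7750, -1.2750, 0.6250, -0.0750, 2.1250, 4.7250
Σ(y_t−ȳ)(y_{t+3}−ȳ) = (3.9206) + (-0.7969) + (0.1331) + (-2.7094) + (2.9531) = 3.5006
Denominator Σ(y_t−ȳ)² = 43.0950
r_3 = 3.5006 / 43.0950 = 0.081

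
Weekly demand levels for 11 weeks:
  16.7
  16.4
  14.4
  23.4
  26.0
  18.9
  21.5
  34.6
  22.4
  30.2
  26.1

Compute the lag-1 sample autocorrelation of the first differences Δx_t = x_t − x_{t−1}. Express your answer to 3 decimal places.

First differences Δx: -0.3, -2.0, 9.0, 2.6, -7.1, 2.6, 13.1, -12.2, 7.8, -4.1
Mean of differences = 0.9400
Numerator Σ(Δx_t−Δx̄)(Δx_{t+1}−Δx̄) = -297.6756
Denominator Σ(Δx_t−Δx̄)² = 538.2840
r_1(Δx) = -297.6756 / 538.2840 = -0.553

-0.553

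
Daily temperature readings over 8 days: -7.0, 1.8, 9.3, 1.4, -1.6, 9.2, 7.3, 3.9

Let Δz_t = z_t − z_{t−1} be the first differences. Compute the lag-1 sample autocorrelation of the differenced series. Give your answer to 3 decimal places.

-0.084

First differences Δz: 8.8, 7.5, -7.9, -3.0, 10.8, -1.9, -3.4
Mean of differences = 1.5571
Numerator Σ(Δz_t−Δz̄)(Δz_{t+1}−Δz̄) = -26.9990
Denominator Σ(Δz_t−Δz̄)² = 319.9371
r_1(Δz) = -26.9990 / 319.9371 = -0.084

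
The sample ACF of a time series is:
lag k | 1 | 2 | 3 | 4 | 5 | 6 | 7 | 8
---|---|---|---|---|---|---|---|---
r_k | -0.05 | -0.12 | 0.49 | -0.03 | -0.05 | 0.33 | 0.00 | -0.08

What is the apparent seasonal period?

3

The largest autocorrelation is r_3 = 0.49, with a weaker echo at lag 6 (0.33); the remaining lags stay at or below 0.00.
The dominant spike at lag 3 indicates a seasonal period of 3.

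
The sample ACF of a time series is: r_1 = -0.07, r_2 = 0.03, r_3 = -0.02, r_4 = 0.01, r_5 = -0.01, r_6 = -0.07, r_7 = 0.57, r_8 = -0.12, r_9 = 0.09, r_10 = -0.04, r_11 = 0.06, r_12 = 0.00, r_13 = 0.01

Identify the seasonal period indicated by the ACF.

The largest autocorrelation is r_7 = 0.57; the remaining lags stay at or below 0.09.
The dominant spike at lag 7 indicates a seasonal period of 7.

7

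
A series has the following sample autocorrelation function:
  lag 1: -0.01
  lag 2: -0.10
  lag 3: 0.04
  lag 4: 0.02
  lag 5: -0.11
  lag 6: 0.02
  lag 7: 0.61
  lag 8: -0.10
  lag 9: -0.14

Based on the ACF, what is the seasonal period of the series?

7

The largest autocorrelation is r_7 = 0.61; the remaining lags stay at or below 0.04.
The dominant spike at lag 7 indicates a seasonal period of 7.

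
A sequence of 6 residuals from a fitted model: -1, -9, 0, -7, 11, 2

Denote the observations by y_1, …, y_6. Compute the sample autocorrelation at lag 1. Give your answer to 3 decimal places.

-0.196

Mean ȳ = (-1 − 9 + 0 − 7 + 11 + 2)/6 = -0.6667
Deviations from mean: -0.3333, -8.3333, 0.6667, -6.3333, 11.6667, 2.6667
Numerator Σ_{t=1}^{5}(y_t−ȳ)(y_{t+1}−ȳ) = -49.7778
Denominator Σ(y_t−ȳ)² = 253.3333
r_1 = -49.7778 / 253.3333 = -0.196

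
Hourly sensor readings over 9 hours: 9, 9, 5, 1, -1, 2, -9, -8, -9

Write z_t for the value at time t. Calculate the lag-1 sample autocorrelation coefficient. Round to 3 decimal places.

0.606

Mean z̄ = (9 + 9 + 5 + 1 − 1 + 2 − 9 − 8 − 9)/9 = -0.1111
Numerator Σ_{t=1}^{8}(z_t−z̄)(z_{t+1}−z̄) = 253.8765
Denominator Σ(z_t−z̄)² = 418.8889
r_1 = 253.8765 / 418.8889 = 0.606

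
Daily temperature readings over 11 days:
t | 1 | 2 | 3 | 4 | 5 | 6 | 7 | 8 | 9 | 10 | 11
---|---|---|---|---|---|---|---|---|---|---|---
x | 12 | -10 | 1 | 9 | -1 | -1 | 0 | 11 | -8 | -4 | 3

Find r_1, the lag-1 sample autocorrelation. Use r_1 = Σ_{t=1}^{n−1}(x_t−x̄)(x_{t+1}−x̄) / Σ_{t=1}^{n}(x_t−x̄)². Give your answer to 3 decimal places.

Mean x̄ = (12 − 10 + 1 + 9 − 1 − 1 + 0 + 11 − 8 − 4 + 3)/11 = 1.0909
Numerator Σ_{t=1}^{10}(x_t−x̄)(x_{t+1}−x̄) = -194.9174
Denominator Σ(x_t−x̄)² = 524.9091
r_1 = -194.9174 / 524.9091 = -0.371

-0.371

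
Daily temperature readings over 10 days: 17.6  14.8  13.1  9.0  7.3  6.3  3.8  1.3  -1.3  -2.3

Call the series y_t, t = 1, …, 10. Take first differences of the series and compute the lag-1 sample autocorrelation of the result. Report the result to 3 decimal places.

-0.291

First differences Δy: -2.8, -1.7, -4.1, -1.7, -1.0, -2.5, -2.5, -2.6, -1.0
Mean of differences = -2.2111
Numerator Σ(Δy_t−Δȳ)(Δy_{t+1}−Δȳ) = -2.2379
Denominator Σ(Δy_t−Δȳ)² = 7.6889
r_1(Δy) = -2.2379 / 7.6889 = -0.291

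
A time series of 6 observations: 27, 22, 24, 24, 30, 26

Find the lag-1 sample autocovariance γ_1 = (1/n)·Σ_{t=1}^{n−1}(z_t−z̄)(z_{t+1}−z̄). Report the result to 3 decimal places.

Mean z̄ = (27 + 22 + 24 + 24 + 30 + 26)/6 = 25.5000
Σ_{t=1}^{5}(z_t−z̄)(z_{t+1}−z̄) = -2.2500
γ_1 = -2.2500 / 6 = -0.375

-0.375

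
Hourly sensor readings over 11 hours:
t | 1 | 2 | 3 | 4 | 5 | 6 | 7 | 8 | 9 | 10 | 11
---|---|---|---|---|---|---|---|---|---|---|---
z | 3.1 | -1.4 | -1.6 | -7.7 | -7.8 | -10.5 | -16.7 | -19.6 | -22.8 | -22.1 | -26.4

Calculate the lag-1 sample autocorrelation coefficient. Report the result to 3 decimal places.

Mean z̄ = (3.1 − 1.4 − 1.6 − 7.7 − 7.8 − 10.5 − 16.7 − 19.6 − 22.8 − 22.1 − 26.4)/11 = -12.1364
Numerator Σ_{t=1}^{10}(z_t−z̄)(z_{t+1}−z̄) = 704.3314
Denominator Σ(z_t−z̄)² = 992.5655
r_1 = 704.3314 / 992.5655 = 0.710

0.710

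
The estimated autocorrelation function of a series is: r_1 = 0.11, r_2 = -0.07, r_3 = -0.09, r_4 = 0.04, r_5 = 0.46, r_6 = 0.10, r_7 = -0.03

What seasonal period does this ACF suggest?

The largest autocorrelation is r_5 = 0.46; the remaining lags stay at or below 0.11.
The dominant spike at lag 5 indicates a seasonal period of 5.

5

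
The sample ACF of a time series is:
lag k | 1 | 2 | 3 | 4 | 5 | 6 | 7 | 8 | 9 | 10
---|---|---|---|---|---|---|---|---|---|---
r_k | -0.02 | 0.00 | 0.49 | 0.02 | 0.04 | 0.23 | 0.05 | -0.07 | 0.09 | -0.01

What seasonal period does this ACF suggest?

The largest autocorrelation is r_3 = 0.49, with a weaker echo at lag 6 (0.23); the remaining lags stay at or below 0.09.
The dominant spike at lag 3 indicates a seasonal period of 3.

3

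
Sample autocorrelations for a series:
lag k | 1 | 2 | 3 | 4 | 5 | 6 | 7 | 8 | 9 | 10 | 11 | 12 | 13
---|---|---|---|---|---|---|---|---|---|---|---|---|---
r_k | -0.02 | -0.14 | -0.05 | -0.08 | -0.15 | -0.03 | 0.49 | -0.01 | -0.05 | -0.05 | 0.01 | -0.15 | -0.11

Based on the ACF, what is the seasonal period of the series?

The largest autocorrelation is r_7 = 0.49; the remaining lags stay at or below 0.01.
The dominant spike at lag 7 indicates a seasonal period of 7.

7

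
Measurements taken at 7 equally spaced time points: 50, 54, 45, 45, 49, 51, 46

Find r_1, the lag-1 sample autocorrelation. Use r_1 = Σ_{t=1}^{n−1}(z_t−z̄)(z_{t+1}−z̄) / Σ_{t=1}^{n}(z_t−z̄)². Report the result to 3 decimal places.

Mean z̄ = (50 + 54 + 45 + 45 + 49 + 51 + 46)/7 = 48.5714
Numerator Σ_{t=1}^{6}(z_t−z̄)(z_{t+1}−z̄) = -5.6122
Denominator Σ(z_t−z̄)² = 69.7143
r_1 = -5.6122 / 69.7143 = -0.081

-0.081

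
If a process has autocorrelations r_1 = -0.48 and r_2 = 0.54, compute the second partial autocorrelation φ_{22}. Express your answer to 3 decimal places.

φ_{22} = (r_2 − r_1²) / (1 − r_1²)
r_1² = (-0.48)² = 0.2304
Numerator = 0.54 − 0.2304 = 0.3096; denominator = 1 − 0.2304 = 0.7696
φ_{22} = 0.3096 / 0.7696 = 0.402

0.402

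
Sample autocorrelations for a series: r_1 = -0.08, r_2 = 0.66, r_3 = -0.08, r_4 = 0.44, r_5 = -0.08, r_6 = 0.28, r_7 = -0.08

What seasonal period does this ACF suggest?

2

The largest autocorrelation is r_2 = 0.66, with weaker echoes at lags 4 (0.44) and 6 (0.28); the remaining lags stay at or below -0.08.
The dominant spike at lag 2 indicates a seasonal period of 2.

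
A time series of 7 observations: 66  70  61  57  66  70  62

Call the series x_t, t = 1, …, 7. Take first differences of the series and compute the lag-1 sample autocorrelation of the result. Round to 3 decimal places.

First differences Δx: 4, -9, -4, 9, 4, -8
Mean of differences = -0.6667
Numerator Σ(Δx_t−Δx̄)(Δx_{t+1}−Δx̄) = -32.4444
Denominator Σ(Δx_t−Δx̄)² = 271.3333
r_1(Δx) = -32.4444 / 271.3333 = -0.120

-0.120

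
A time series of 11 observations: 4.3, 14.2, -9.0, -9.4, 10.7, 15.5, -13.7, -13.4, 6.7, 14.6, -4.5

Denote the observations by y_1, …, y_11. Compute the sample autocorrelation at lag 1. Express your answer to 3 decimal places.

Mean ȳ = (4.3 + 14.2 − 9.0 − 9.4 + 10.7 + 15.5 − 13.7 − 13.4 + 6.7 + 14.6 − 4.5)/11 = 1.4545
Numerator Σ_{t=1}^{10}(y_t−ȳ)(y_{t+1}−ȳ) = -28.9793
Denominator Σ(y_t−ȳ)² = 1366.5073
r_1 = -28.9793 / 1366.5073 = -0.021

-0.021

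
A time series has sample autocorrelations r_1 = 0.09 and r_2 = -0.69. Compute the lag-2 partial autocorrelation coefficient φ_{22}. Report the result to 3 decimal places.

-0.704

φ_{22} = (r_2 − r_1²) / (1 − r_1²)
r_1² = (0.09)² = 0.0081
Numerator = -0.69 − 0.0081 = -0.6981; denominator = 1 − 0.0081 = 0.9919
φ_{22} = -0.6981 / 0.9919 = -0.704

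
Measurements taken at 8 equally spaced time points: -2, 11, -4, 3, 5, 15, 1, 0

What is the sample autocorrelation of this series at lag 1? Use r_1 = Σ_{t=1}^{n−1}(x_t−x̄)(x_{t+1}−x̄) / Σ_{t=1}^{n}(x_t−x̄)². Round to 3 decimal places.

Mean x̄ = (-2 + 11 − 4 + 3 + 5 + 15 + 1 + 0)/8 = 3.6250
Numerator Σ_{t=1}^{7}(x_t−x̄)(x_{t+1}−x̄) = -98.5156
Denominator Σ(x_t−x̄)² = 295.8750
r_1 = -98.5156 / 295.8750 = -0.333

-0.333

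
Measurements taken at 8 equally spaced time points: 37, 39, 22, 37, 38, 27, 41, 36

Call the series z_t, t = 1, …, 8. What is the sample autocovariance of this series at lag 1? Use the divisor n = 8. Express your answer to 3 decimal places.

-16.549

Mean z̄ = (37 + 39 + 22 + 37 + 38 + 27 + 41 + 36)/8 = 34.6250
Deviations: 2.3750, 4.3750, -12.6250, 2.3750, 3.3750, -7.6250, 6.3750, 1.3750
Σ_{t=1}^{7}(z_t−z̄)(z_{t+1}−z̄) = -132.3906
γ_1 = -132.3906 / 8 = -16.549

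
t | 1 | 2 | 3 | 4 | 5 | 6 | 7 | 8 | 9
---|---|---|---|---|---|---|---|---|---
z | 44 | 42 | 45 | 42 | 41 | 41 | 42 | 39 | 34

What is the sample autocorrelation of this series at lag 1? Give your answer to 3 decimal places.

0.277

Mean z̄ = (44 + 42 + 45 + 42 + 41 + 41 + 42 + 39 + 34)/9 = 41.1111
Numerator Σ_{t=1}^{8}(z_t−z̄)(z_{t+1}−z̄) = 22.4321
Denominator Σ(z_t−z̄)² = 80.8889
r_1 = 22.4321 / 80.8889 = 0.277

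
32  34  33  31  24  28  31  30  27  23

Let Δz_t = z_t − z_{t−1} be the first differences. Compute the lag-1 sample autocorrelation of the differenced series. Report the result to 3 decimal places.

0.020

First differences Δz: 2, -1, -2, -7, 4, 3, -1, -3, -4
Mean of differences = -1.0000
Numerator Σ(Δz_t−Δz̄)(Δz_{t+1}−Δz̄) = 2.0000
Denominator Σ(Δz_t−Δz̄)² = 100.0000
r_1(Δz) = 2.0000 / 100.0000 = 0.020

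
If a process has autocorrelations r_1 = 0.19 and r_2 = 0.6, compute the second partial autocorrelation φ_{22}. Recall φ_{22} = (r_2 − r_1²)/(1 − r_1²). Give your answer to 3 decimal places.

0.585

φ_{22} = (r_2 − r_1²) / (1 − r_1²)
r_1² = (0.19)² = 0.0361
Numerator = 0.6 − 0.0361 = 0.5639; denominator = 1 − 0.0361 = 0.9639
φ_{22} = 0.5639 / 0.9639 = 0.585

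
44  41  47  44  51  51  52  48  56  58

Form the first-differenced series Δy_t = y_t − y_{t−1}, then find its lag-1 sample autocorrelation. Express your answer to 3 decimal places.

First differences Δy: -3, 6, -3, 7, 0, 1, -4, 8, 2
Mean of differences = 1.5556
Numerator Σ(Δy_t−Δȳ)(Δy_{t+1}−Δȳ) = -102.7531
Denominator Σ(Δy_t−Δȳ)² = 166.2222
r_1(Δy) = -102.7531 / 166.2222 = -0.618

-0.618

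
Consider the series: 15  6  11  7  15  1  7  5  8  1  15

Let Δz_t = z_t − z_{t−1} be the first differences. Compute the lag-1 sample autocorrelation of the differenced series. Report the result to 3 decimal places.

First differences Δz: -9, 5, -4, 8, -14, 6, -2, 3, -7, 14
Mean of differences = 0.0000
Numerator Σ(Δz_t−Δz̄)(Δz_{t+1}−Δz̄) = -430.0000
Denominator Σ(Δz_t−Δz̄)² = 676.0000
r_1(Δz) = -430.0000 / 676.0000 = -0.636

-0.636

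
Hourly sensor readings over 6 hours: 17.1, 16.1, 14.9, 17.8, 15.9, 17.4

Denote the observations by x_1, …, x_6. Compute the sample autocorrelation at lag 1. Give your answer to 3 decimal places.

Mean x̄ = (17.1 + 16.1 + 14.9 + 17.8 + 15.9 + 17.4)/6 = 16.5333
Deviations from mean: 0.5667, -0.4333, -1.6333, 1.2667, -0.6333, 0.8667
Σ(x_t−x̄)(x_{t+1}−x̄) = (-0.2456) + (0.7078) + (-2.0689) + (-0.8022) + (-0.5489) = -2.9578
Denominator Σ(x_t−x̄)² = 5.9333
r_1 = -2.9578 / 5.9333 = -0.499

-0.499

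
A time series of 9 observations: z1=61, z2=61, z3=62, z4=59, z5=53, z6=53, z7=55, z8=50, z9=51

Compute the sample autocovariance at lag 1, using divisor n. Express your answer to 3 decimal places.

12.431

Mean z̄ = (61 + 61 + 62 + 59 + 53 + 53 + 55 + 50 + 51)/9 = 56.1111
Σ_{t=1}^{8}(z_t−z̄)(z_{t+1}−z̄) = 111.8765
γ_1 = 111.8765 / 9 = 12.431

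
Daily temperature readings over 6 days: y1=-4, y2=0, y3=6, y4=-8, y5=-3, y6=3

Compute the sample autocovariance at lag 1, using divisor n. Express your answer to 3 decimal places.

-6.500

Mean ȳ = (-4 + 0 + 6 − 8 − 3 + 3)/6 = -1.0000
Deviations: -3.0000, 1.0000, 7.0000, -7.0000, -2.0000, 4.0000
Σ_{t=1}^{5}(y_t−ȳ)(y_{t+1}−ȳ) = -39.0000
γ_1 = -39.0000 / 6 = -6.500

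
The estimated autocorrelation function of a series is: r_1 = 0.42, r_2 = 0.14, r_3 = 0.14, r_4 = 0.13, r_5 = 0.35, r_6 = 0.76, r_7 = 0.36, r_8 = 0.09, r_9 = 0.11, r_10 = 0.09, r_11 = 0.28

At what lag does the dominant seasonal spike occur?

The largest autocorrelation is r_6 = 0.76; the remaining lags stay at or below 0.42. The elevated value at lag 1 (0.42), dropping to 0.14 at lag 2, reflects decaying short-term dependence rather than seasonality.
The dominant spike at lag 6 indicates a seasonal period of 6.

6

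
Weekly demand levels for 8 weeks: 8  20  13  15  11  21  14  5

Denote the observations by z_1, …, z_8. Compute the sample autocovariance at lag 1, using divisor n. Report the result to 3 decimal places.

-7.643

Mean z̄ = (8 + 20 + 13 + 15 + 11 + 21 + 14 + 5)/8 = 13.3750
Deviations: -5.3750, 6.6250, -0.3750, 1.6250, -2.3750, 7.6250, 0.6250, -8.3750
Σ_{t=1}^{7}(z_t−z̄)(z_{t+1}−z̄) = -61.1406
γ_1 = -61.1406 / 8 = -7.643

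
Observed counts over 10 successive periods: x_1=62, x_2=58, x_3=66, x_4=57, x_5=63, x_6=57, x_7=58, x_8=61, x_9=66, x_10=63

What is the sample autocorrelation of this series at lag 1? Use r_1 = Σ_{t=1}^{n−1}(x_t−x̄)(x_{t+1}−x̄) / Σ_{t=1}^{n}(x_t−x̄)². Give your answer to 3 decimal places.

-0.292

Mean x̄ = (62 + 58 + 66 + 57 + 63 + 57 + 58 + 61 + 66 + 63)/10 = 61.1000
Numerator Σ_{t=1}^{9}(x_t−x̄)(x_{t+1}−x̄) = -31.8100
Denominator Σ(x_t−x̄)² = 108.9000
r_1 = -31.8100 / 108.9000 = -0.292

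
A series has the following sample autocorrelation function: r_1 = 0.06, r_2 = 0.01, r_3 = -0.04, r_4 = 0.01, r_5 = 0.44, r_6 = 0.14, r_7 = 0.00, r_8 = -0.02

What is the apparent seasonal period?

5

The largest autocorrelation is r_5 = 0.44; the remaining lags stay at or below 0.14.
The dominant spike at lag 5 indicates a seasonal period of 5.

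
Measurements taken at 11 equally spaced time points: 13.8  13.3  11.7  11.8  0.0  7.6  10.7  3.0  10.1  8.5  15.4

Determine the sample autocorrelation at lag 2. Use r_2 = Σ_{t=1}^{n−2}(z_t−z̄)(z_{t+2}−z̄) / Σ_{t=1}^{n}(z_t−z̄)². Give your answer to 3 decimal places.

Mean z̄ = (13.8 + 13.3 + 11.7 + 11.8 + 0.0 + 7.6 + 10.7 + 3.0 + 10.1 + 8.5 + 15.4)/11 = 9.6273
Numerator Σ_{t=1}^{9}(z_t−z̄)(z_{t+2}−z̄) = 6.0840
Denominator Σ(z_t−z̄)² = 216.6018
r_2 = 6.0840 / 216.6018 = 0.028

0.028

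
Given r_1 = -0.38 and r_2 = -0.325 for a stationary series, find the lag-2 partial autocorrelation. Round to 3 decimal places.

-0.549

φ_{22} = (r_2 − r_1²) / (1 − r_1²)
r_1² = (-0.38)² = 0.1444
Numerator = -0.325 − 0.1444 = -0.4694; denominator = 1 − 0.1444 = 0.8556
φ_{22} = -0.4694 / 0.8556 = -0.549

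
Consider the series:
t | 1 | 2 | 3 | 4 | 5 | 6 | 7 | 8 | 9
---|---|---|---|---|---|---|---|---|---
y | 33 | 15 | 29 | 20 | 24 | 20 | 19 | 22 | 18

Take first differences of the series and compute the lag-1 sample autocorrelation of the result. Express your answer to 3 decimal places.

-0.684

First differences Δy: -18, 14, -9, 4, -4, -1, 3, -4
Mean of differences = -1.8750
Numerator Σ(Δy_t−Δȳ)(Δy_{t+1}−Δȳ) = -431.3906
Denominator Σ(Δy_t−Δȳ)² = 630.8750
r_1(Δy) = -431.3906 / 630.8750 = -0.684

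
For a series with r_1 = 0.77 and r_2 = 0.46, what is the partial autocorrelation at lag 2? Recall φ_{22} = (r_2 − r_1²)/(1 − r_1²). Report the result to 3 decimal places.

-0.326

φ_{22} = (r_2 − r_1²) / (1 − r_1²)
r_1² = (0.77)² = 0.5929
Numerator = 0.46 − 0.5929 = -0.1329; denominator = 1 − 0.5929 = 0.4071
φ_{22} = -0.1329 / 0.4071 = -0.326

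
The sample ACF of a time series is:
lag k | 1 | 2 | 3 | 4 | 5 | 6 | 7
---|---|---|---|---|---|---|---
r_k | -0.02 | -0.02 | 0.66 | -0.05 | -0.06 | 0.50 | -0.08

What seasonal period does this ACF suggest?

3

The largest autocorrelation is r_3 = 0.66, with a weaker echo at lag 6 (0.50); the remaining lags stay at or below -0.02.
The dominant spike at lag 3 indicates a seasonal period of 3.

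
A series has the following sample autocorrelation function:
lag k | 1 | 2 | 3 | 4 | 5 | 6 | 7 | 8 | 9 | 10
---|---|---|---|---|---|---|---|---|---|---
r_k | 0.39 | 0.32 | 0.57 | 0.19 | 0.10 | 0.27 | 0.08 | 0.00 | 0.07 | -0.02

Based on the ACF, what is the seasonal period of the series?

3

The largest autocorrelation is r_3 = 0.57; the remaining lags stay at or below 0.39. The elevated value at lag 1 (0.39), dropping to 0.32 at lag 2, reflects decaying short-term dependence rather than seasonality.
The dominant spike at lag 3 indicates a seasonal period of 3.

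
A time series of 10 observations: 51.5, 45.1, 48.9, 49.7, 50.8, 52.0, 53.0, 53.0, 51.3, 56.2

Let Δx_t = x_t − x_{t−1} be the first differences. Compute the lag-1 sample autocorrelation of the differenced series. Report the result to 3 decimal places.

-0.353

First differences Δx: -6.4, 3.8, 0.8, 1.1, 1.2, 1.0, 0.0, -1.7, 4.9
Mean of differences = 0.5222
Numerator Σ(Δx_t−Δx̄)(Δx_{t+1}−Δx̄) = -29.7205
Denominator Σ(Δx_t−Δx̄)² = 84.1356
r_1(Δx) = -29.7205 / 84.1356 = -0.353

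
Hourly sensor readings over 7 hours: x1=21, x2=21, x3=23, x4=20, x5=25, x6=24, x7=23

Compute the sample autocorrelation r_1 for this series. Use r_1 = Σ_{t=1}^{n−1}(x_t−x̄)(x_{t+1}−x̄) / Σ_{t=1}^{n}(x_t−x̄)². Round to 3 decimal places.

Mean x̄ = (21 + 21 + 23 + 20 + 25 + 24 + 23)/7 = 22.4286
Σ(x_t−x̄)(x_{t+1}−x̄) = (2.0408) + (-0.8163) + (-1.3878) + (-6.2449) + (4.0408) + (0.8980) = -1.4694
Denominator Σ(x_t−x̄)² = 19.7143
r_1 = -1.4694 / 19.7143 = -0.075

-0.075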